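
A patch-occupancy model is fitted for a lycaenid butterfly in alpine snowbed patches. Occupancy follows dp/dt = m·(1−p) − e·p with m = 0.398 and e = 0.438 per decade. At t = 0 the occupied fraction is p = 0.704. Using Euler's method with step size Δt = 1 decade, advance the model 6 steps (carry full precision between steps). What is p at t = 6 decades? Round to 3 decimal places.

Update rule: p ← p + [m·(1−p) − e·p]·Δt with Δt = 1.
p: 0.70400 → 0.51346  (Δp = -0.19054)
p: 0.51346 → 0.48221  (Δp = -0.03125)
p: 0.48221 → 0.47708  (Δp = -0.00512)
p: 0.47708 → 0.47624  (Δp = -0.00084)
p: 0.47624 → 0.47610  (Δp = -0.00014)
p: 0.47610 → 0.47608  (Δp = -0.00002)

0.476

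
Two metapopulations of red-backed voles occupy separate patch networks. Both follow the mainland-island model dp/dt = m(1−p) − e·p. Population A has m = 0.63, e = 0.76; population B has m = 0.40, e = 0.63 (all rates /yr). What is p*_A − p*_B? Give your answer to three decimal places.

A: p*_A = m/(m+e) = 0.63/1.3900 = 0.4532.
B: p*_B = 0.40/1.0300 = 0.3883.
p*_A − p*_B = 0.4532 − 0.3883 = 0.0649.

0.065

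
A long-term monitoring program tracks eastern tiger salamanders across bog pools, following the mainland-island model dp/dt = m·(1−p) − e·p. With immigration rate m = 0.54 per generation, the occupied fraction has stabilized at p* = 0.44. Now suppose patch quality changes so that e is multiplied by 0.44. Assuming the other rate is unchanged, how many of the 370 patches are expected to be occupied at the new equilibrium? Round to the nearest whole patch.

Balance m(1−p*) = e·p* gives e = m(1−p*)/p* = 0.54×0.56000/0.44000 = 0.68727.
New p* = m/(m+e) = 0.54000/(0.54000+0.30240) = 0.64103.
Expected occupied = 370 × 0.64103 = 237.18 ≈ 237.

237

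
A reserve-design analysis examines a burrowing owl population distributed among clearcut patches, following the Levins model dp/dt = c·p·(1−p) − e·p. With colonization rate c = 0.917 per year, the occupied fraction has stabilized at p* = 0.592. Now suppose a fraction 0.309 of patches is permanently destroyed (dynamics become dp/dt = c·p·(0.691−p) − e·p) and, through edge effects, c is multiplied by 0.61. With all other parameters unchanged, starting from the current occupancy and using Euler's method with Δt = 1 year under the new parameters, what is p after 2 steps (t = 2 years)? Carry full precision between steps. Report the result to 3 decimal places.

Balance c(1−p*) = e gives e = 0.917×(1 − 0.59200) = 0.37414.
Starting from p₀ = 0.59200; update p ← p + (dp/dt)·Δt with the new parameters.
t = 1: p = 0.59200 + (-0.18870) = 0.40330
t = 2: p = 0.40330 + (-0.08598) = 0.31731

0.317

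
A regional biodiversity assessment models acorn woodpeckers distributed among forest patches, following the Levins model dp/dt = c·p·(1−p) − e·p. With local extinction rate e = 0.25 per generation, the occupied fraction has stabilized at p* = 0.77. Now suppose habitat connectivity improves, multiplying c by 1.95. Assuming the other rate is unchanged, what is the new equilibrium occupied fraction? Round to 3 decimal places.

Balance c(1−p*) = e gives c = e/(1 − 0.77000) = 0.25/0.23000 = 1.08696.
New p* = 1 − e/c = 1 − 0.25000/2.11957 = 0.88205.

0.882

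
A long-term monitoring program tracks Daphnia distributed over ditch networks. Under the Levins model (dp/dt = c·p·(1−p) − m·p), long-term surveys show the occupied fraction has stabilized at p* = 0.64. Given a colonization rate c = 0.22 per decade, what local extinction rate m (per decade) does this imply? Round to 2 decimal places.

At equilibrium c(1−p*) = m.
m = 0.22 × (1 − 0.64) = 0.22 × 0.3600 = 0.0792.

0.08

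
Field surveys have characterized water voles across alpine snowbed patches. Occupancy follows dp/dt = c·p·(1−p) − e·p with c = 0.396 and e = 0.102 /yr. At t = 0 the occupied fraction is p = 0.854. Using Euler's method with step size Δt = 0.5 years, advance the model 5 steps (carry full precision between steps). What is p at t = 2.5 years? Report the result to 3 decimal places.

Update rule: p ← p + [c·p·(1−p) − e·p]·Δt with Δt = 0.5.
  1  |  dp/dt·Δt = -0.018867  |  p_1 = 0.835133
  2  |  dp/dt·Δt = -0.015330  |  p_2 = 0.819803
  3  |  dp/dt·Δt = -0.012560  |  p_3 = 0.807243
  4  |  dp/dt·Δt = -0.010360  |  p_4 = 0.796883
  5  |  dp/dt·Δt = -0.008593  |  p_5 = 0.788290

0.788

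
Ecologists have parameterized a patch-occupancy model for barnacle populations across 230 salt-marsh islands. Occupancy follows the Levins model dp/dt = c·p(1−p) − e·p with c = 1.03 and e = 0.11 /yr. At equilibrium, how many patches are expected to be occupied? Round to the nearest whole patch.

205

p* = 1 − e/c = 1 − 0.11/1.03 = 0.8932.
Expected occupied patches = N × p* = 230 × 0.8932 = 205.44 ≈ 205.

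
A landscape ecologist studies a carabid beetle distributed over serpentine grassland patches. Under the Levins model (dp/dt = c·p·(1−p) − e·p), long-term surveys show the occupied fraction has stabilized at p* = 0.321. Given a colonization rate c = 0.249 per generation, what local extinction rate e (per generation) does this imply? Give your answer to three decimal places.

At equilibrium c(1−p*) = e.
e = 0.249 × (1 − 0.321) = 0.249 × 0.6790 = 0.1691.

0.169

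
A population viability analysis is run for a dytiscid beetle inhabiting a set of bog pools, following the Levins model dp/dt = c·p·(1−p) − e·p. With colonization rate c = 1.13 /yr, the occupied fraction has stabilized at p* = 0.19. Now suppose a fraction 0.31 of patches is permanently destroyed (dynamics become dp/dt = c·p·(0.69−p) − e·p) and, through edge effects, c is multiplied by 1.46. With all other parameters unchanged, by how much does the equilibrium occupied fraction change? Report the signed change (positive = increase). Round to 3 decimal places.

-0.055

Balance c(1−p*) = e gives e = 1.13×(1 − 0.19000) = 0.91530.
New p* = 0.69 − e/c = 0.69 − 0.91530/1.64980 = 0.13521.
Δp* = 0.13521 − 0.19000 = -0.05479.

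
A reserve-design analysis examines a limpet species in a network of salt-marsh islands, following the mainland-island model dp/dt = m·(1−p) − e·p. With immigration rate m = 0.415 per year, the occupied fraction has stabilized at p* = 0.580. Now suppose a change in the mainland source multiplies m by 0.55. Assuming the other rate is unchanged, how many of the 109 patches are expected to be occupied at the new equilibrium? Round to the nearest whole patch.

47

Balance m(1−p*) = e·p* gives e = m(1−p*)/p* = 0.415×0.42000/0.58000 = 0.30052.
New p* = m/(m+e) = 0.22825/(0.22825+0.30052) = 0.43166.
Expected occupied = 109 × 0.43166 = 47.05 ≈ 47.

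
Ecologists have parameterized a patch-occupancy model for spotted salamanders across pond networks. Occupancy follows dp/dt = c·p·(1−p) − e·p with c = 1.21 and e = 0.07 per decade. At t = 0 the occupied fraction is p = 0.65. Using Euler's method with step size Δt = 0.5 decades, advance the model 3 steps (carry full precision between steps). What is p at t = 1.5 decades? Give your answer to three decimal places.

Update rule: p ← p + [c·p·(1−p) − e·p]·Δt with Δt = 0.5.
p: 0.65000 → 0.76489  (Δp = +0.11489)
p: 0.76489 → 0.84692  (Δp = +0.08203)
p: 0.84692 → 0.89571  (Δp = +0.04880)

0.896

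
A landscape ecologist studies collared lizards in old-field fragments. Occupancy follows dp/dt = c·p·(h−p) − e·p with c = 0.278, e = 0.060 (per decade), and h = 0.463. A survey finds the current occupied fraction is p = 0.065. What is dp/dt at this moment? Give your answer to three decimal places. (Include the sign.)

Colonization term: c·p·(h−p) = 0.278×0.065×0.3980 = 0.00719.
Extinction term: e·p = 0.00390.
dp/dt = 0.00719 − 0.00390 = 0.00329.

0.003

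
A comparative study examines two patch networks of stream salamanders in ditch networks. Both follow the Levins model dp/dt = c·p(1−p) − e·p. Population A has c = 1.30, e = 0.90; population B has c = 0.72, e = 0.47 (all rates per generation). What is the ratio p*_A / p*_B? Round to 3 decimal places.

A: p*_A = 1 − 0.90/1.30 = 0.3077.
B: p*_B = 1 − 0.47/0.72 = 0.3472.
p*_A / p*_B = 0.3077/0.3472 = 0.8862.

0.886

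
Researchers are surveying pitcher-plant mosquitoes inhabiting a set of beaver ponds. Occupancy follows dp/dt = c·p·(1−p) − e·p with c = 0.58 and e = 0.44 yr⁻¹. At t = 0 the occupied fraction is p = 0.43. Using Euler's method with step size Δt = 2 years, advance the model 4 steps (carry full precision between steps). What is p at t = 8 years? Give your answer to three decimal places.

Update rule: p ← p + [c·p·(1−p) − e·p]·Δt with Δt = 2.
step 1: Δp = -0.09408, p = 0.33592
step 2: Δp = -0.03684, p = 0.29908
step 3: Δp = -0.02002, p = 0.27906
step 4: Δp = -0.01220, p = 0.26686

0.267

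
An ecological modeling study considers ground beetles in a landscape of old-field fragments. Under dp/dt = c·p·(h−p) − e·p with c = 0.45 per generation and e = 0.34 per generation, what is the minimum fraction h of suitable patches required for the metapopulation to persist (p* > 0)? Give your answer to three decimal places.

p* = h − e/c is positive only when h > e/c.
h_min = e/c = 0.34/0.45 = 0.7556.

0.756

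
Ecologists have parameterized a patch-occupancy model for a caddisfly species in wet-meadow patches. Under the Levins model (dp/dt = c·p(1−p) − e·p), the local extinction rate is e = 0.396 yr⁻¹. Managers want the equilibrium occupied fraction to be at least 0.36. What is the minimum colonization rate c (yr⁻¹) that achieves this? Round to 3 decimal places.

p* = 1 − e/c ≥ 0.36 requires e/c ≤ 0.6400, i.e. c ≥ e/0.6400.
c_min = 0.396/0.6400 = 0.6188.

0.619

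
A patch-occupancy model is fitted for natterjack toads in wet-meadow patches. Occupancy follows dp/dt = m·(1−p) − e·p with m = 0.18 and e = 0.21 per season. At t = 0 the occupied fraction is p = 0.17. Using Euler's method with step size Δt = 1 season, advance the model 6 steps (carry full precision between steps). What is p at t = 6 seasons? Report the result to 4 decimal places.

0.4465

Update rule: p ← p + [m·(1−p) − e·p]·Δt with Δt = 1.
t = 1: p = 0.17000 + (+0.11370) = 0.28370
t = 2: p = 0.28370 + (+0.06936) = 0.35306
t = 3: p = 0.35306 + (+0.04231) = 0.39536
t = 4: p = 0.39536 + (+0.02581) = 0.42117
t = 5: p = 0.42117 + (+0.01574) = 0.43692
t = 6: p = 0.43692 + (+0.00960) = 0.44652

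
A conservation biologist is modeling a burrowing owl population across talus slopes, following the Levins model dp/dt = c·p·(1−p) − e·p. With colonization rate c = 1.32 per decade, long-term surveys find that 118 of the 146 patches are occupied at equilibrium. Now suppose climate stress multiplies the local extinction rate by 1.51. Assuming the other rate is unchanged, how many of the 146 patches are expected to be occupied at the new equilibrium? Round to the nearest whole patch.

104

Observed p* = 118/146 = 0.80822.
Balance c(1−p*) = e gives e = 1.32×(1 − 0.80822) = 0.25315.
New p* = 1 − e/c = 1 − 0.38226/1.32000 = 0.71041.
Expected occupied = 146 × 0.71041 = 103.72 ≈ 104.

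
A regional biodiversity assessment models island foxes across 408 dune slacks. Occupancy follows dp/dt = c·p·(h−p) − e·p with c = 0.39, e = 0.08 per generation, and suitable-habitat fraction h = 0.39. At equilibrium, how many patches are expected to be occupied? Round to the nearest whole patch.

p* = h − e/c = 0.39 − 0.2051 = 0.1849.
Expected occupied patches = N × p* = 408 × 0.1849 = 75.43 ≈ 75.

75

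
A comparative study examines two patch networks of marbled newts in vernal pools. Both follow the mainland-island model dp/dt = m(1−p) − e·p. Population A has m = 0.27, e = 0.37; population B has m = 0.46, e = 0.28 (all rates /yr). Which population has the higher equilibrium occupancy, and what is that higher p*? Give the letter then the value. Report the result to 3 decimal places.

A: p*_A = m/(m+e) = 0.27/0.6400 = 0.4219.
B: p*_B = 0.46/0.7400 = 0.6216.
B is higher at 0.6216.

B, 0.622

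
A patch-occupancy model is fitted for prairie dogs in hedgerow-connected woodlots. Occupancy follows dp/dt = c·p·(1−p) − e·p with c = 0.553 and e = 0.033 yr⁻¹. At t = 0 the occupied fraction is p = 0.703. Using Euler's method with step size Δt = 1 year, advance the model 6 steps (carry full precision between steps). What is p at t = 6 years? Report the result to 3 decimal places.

Update rule: p ← p + [c·p·(1−p) − e·p]·Δt with Δt = 1.
t = 1: p = 0.70300 + (+0.09226) = 0.79526
t = 2: p = 0.79526 + (+0.06380) = 0.85906
t = 3: p = 0.85906 + (+0.03861) = 0.89767
t = 4: p = 0.89767 + (+0.02118) = 0.91884
t = 5: p = 0.91884 + (+0.01092) = 0.92976
t = 6: p = 0.92976 + (+0.00543) = 0.93519

0.935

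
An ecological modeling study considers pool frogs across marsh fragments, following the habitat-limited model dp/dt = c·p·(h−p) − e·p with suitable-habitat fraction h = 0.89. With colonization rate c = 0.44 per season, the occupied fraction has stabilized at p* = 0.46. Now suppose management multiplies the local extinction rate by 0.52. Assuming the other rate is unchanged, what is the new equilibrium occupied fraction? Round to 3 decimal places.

0.666

Balance c(h−p*) = e gives e = 0.44×(0.89 − 0.46000) = 0.18920.
New p* = 0.89 − e/c = 0.89 − 0.09838/0.44000 = 0.66641.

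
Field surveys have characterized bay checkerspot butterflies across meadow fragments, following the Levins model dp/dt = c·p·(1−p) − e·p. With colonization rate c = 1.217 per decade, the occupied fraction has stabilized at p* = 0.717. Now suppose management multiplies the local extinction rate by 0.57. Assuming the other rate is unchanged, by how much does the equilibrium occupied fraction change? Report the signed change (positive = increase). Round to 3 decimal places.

Balance c(1−p*) = e gives e = 1.217×(1 − 0.71700) = 0.34441.
New p* = 1 − e/c = 1 − 0.19631/1.21700 = 0.83869.
Δp* = 0.83869 − 0.71700 = +0.12169.

0.122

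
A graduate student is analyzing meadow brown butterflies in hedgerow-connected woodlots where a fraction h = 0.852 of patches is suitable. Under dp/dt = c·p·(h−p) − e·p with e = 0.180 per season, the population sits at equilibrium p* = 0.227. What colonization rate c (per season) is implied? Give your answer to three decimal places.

At equilibrium c(h−p*) = e, so c = e/(h−p*).
c = 0.180/(0.852 − 0.227) = 0.180/0.6250 = 0.2880.

0.288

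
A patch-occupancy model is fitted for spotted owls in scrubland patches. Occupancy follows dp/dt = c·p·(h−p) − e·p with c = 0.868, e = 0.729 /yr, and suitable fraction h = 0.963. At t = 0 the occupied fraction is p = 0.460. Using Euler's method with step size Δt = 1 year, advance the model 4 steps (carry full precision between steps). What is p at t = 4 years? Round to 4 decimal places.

0.2118

Update rule: p ← p + [c·p·(h−p) − e·p]·Δt with Δt = 1.
t = 1: p = 0.46000 + (-0.13450) = 0.32550
t = 2: p = 0.32550 + (-0.05717) = 0.26832
t = 3: p = 0.26832 + (-0.03381) = 0.23451
t = 4: p = 0.23451 + (-0.02267) = 0.21184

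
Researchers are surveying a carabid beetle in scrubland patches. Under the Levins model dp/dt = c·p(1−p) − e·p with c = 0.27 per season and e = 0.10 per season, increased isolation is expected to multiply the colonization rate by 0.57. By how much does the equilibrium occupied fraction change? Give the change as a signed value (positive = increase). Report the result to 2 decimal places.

-0.28

Before: p* = 1 − 0.10/0.27 = 0.6296.
After the change, c = 0.1539, e = 0.1, so p* = 1 − 0.1/0.1539 = 0.3502.
Δp* = 0.3502 − 0.6296 = -0.2794.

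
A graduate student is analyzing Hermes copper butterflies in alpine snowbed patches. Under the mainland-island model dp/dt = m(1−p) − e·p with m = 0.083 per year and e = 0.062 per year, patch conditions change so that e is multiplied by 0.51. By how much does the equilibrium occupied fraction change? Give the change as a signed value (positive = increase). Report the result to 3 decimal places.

Before: p* = 0.083/(0.083+0.062) = 0.5724.
After: m = 0.083, e = 0.03162; p* = 0.083/0.1146 = 0.7241.
Δp* = 0.7241 − 0.5724 = +0.1517.

0.152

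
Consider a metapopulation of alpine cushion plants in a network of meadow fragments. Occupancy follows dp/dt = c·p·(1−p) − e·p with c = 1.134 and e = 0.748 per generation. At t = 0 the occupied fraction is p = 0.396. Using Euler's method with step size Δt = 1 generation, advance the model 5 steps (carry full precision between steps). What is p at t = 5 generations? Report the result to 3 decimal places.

0.344

Update rule: p ← p + [c·p·(1−p) − e·p]·Δt with Δt = 1.
  1  |  dp/dt·Δt = -0.024973  |  p_1 = 0.371027
  2  |  dp/dt·Δt = -0.012891  |  p_2 = 0.358136
  3  |  dp/dt·Δt = -0.007208  |  p_3 = 0.350928
  4  |  dp/dt·Δt = -0.004194  |  p_4 = 0.346734
  5  |  dp/dt·Δt = -0.002495  |  p_5 = 0.344238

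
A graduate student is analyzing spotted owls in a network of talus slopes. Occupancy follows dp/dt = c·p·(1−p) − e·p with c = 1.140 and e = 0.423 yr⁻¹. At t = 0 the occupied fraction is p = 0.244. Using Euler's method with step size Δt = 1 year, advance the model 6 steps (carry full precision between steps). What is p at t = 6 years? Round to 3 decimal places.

0.626

Update rule: p ← p + [c·p·(1−p) − e·p]·Δt with Δt = 1.
p: 0.24400 → 0.35108  (Δp = +0.10708)
p: 0.35108 → 0.46229  (Δp = +0.11121)
p: 0.46229 → 0.55012  (Δp = +0.08783)
p: 0.55012 → 0.59956  (Δp = +0.04944)
p: 0.59956 → 0.61964  (Δp = +0.02009)
p: 0.61964 → 0.62622  (Δp = +0.00657)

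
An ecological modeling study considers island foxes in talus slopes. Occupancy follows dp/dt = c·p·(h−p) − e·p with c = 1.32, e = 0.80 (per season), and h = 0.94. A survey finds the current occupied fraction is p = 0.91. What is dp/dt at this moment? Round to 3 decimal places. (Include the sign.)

-0.692

Colonization term: c·p·(h−p) = 1.32×0.91×0.0300 = 0.03604.
Extinction term: e·p = 0.72800.
dp/dt = 0.03604 − 0.72800 = -0.69196.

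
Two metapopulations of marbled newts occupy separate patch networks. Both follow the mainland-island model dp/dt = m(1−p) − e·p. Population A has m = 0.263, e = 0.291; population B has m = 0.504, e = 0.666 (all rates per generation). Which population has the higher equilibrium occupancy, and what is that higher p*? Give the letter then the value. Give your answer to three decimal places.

A, 0.475

A: p*_A = m/(m+e) = 0.263/0.5540 = 0.4747.
B: p*_B = 0.504/1.1700 = 0.4308.
A is higher at 0.4747.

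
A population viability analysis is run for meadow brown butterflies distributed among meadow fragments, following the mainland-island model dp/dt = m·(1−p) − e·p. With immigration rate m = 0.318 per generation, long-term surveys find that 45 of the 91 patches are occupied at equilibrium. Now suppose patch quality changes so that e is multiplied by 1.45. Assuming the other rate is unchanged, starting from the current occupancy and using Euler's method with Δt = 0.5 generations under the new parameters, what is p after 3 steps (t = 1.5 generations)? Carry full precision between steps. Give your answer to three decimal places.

0.423

Observed p* = 45/91 = 0.49451.
Balance m(1−p*) = e·p* gives e = m(1−p*)/p* = 0.318×0.50549/0.49451 = 0.32507.
Starting from p₀ = 0.49451; update p ← p + (dp/dt)·Δt with the new parameters.
p: 0.49451 → 0.45834  (Δp = -0.03617)
p: 0.45834 → 0.43644  (Δp = -0.02189)
p: 0.43644 → 0.42319  (Δp = -0.01325)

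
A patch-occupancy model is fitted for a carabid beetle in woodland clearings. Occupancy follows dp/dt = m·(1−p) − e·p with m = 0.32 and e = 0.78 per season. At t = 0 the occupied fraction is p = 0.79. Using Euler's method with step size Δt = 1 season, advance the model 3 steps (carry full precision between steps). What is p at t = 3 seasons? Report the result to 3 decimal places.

Update rule: p ← p + [m·(1−p) − e·p]·Δt with Δt = 1.
  1  |  dp/dt·Δt = -0.549000  |  p_1 = 0.241000
  2  |  dp/dt·Δt = +0.054900  |  p_2 = 0.295900
  3  |  dp/dt·Δt = -0.005490  |  p_3 = 0.290410

0.290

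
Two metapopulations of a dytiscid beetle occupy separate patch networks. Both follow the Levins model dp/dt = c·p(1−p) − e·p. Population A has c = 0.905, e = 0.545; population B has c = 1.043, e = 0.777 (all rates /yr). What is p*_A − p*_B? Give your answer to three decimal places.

0.143

A: p*_A = 1 − 0.545/0.905 = 0.3978.
B: p*_B = 1 − 0.777/1.043 = 0.2550.
p*_A − p*_B = 0.3978 − 0.2550 = 0.1428.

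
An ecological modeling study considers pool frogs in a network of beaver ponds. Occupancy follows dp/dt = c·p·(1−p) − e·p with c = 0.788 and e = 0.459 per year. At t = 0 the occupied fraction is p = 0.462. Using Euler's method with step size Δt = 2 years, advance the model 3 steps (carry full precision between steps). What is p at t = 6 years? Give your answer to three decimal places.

0.419

Update rule: p ← p + [c·p·(1−p) − e·p]·Δt with Δt = 2.
  1  |  dp/dt·Δt = -0.032392  |  p_1 = 0.429608
  2  |  dp/dt·Δt = -0.008189  |  p_2 = 0.421419
  3  |  dp/dt·Δt = -0.002594  |  p_3 = 0.418825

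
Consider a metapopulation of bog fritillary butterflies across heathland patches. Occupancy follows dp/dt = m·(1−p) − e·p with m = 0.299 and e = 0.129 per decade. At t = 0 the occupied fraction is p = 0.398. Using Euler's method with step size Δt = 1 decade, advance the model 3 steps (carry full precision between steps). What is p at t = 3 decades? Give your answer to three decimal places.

Update rule: p ← p + [m·(1−p) − e·p]·Δt with Δt = 1.
step 1: Δp = +0.12866, p = 0.52666
step 2: Δp = +0.07359, p = 0.60025
step 3: Δp = +0.04209, p = 0.64234

0.642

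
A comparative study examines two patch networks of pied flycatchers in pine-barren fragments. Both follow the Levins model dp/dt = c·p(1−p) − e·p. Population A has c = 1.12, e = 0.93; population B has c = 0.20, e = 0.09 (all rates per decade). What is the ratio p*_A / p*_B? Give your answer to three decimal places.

0.308

A: p*_A = 1 − 0.93/1.12 = 0.1696.
B: p*_B = 1 − 0.09/0.20 = 0.5500.
p*_A / p*_B = 0.1696/0.5500 = 0.3084.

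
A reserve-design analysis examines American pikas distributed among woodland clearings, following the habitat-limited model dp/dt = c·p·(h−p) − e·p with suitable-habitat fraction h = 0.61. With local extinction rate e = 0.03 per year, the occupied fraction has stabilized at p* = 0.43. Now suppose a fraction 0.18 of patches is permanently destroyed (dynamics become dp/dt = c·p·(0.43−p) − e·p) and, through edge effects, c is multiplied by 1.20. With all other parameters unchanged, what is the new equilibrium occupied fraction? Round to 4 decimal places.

Balance c(h−p*) = e gives c = e/(0.61 − 0.43000) = 0.03/0.18000 = 0.16667.
New p* = 0.43 − e/c = 0.43 − 0.03000/0.20000 = 0.28000.

0.2800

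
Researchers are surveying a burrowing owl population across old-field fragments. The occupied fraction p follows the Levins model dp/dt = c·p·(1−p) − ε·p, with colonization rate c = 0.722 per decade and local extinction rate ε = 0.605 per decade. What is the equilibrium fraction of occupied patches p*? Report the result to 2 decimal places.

At equilibrium, colonization balances extinction: c·p*·(1−p*) = ε·p*.
So p* = 1 − ε/c = 1 − 0.605/0.722 = 1 − 0.8380 = 0.1620.

0.16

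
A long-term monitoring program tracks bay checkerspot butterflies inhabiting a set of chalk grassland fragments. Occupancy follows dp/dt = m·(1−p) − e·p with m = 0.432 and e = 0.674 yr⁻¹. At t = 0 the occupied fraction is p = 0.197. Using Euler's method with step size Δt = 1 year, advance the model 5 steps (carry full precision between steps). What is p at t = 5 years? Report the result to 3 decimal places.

0.391

Update rule: p ← p + [m·(1−p) − e·p]·Δt with Δt = 1.
step 1: Δp = +0.21412, p = 0.41112
step 2: Δp = -0.02270, p = 0.38842
step 3: Δp = +0.00241, p = 0.39083
step 4: Δp = -0.00026, p = 0.39057
step 5: Δp = +0.00003, p = 0.39060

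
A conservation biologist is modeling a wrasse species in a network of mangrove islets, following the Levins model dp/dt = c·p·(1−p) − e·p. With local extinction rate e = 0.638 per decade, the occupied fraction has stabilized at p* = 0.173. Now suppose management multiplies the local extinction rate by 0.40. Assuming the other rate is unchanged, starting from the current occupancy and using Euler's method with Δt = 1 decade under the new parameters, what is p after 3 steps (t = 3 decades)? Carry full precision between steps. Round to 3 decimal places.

Balance c(1−p*) = e gives c = e/(1 − 0.17300) = 0.638/0.82700 = 0.77146.
Starting from p₀ = 0.17300; update p ← p + (dp/dt)·Δt with the new parameters.
step 1: Δp = +0.06622, p = 0.23922
step 2: Δp = +0.07935, p = 0.31858
step 3: Δp = +0.08617, p = 0.40475

0.405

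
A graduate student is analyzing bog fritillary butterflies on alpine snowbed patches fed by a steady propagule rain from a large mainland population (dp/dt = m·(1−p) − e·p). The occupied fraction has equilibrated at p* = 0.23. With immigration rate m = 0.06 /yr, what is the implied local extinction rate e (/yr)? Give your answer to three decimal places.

0.201

At equilibrium m(1−p*) = e·p*, so e = m(1−p*)/p*.
e = 0.06 × 0.7700 / 0.23 = 0.2009.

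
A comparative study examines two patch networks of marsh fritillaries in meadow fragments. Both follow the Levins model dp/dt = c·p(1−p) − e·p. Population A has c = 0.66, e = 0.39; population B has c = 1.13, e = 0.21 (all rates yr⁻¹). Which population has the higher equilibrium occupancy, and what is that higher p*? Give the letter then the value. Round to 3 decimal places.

A: p*_A = 1 − 0.39/0.66 = 0.4091.
B: p*_B = 1 − 0.21/1.13 = 0.8142.
B is higher at 0.8142.

B, 0.814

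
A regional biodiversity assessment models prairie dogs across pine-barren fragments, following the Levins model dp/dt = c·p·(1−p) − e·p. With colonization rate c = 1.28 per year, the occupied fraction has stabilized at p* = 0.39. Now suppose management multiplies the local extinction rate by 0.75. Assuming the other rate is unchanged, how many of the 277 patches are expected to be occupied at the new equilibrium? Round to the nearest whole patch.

Balance c(1−p*) = e gives e = 1.28×(1 − 0.39000) = 0.78080.
New p* = 1 − e/c = 1 − 0.58560/1.28000 = 0.54250.
Expected occupied = 277 × 0.54250 = 150.27 ≈ 150.

150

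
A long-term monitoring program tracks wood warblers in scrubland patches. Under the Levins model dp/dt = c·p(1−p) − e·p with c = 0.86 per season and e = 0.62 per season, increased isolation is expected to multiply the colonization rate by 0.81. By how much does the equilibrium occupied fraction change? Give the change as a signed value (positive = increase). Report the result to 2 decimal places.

-0.17

Before: p* = 1 − 0.62/0.86 = 0.2791.
After the change, c = 0.6966, e = 0.62, so p* = 1 − 0.62/0.6966 = 0.1100.
Δp* = 0.1100 − 0.2791 = -0.1691.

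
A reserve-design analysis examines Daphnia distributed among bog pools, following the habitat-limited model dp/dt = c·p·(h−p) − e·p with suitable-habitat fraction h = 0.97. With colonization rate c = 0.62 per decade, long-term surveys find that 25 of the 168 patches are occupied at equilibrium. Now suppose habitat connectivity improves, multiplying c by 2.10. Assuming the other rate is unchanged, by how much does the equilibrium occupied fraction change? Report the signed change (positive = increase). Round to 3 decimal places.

0.430

Observed p* = 25/168 = 0.14881.
Balance c(h−p*) = e gives e = 0.62×(0.97 − 0.14881) = 0.50914.
New p* = 0.97 − e/c = 0.97 − 0.50914/1.30200 = 0.57896.
Δp* = 0.57896 − 0.14881 = +0.43015.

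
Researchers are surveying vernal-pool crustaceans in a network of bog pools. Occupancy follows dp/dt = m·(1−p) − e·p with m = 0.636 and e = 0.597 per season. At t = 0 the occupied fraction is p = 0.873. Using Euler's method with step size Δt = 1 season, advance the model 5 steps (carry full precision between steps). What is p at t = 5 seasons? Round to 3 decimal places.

0.516

Update rule: p ← p + [m·(1−p) − e·p]·Δt with Δt = 1.
p: 0.87300 → 0.43259  (Δp = -0.44041)
p: 0.43259 → 0.53521  (Δp = +0.10262)
p: 0.53521 → 0.51130  (Δp = -0.02391)
p: 0.51130 → 0.51687  (Δp = +0.00557)
p: 0.51687 → 0.51557  (Δp = -0.00130)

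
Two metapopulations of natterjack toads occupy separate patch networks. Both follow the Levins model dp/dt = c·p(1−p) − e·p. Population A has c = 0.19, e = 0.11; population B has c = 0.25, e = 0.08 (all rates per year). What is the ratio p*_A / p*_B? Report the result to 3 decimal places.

A: p*_A = 1 − 0.11/0.19 = 0.4211.
B: p*_B = 1 − 0.08/0.25 = 0.6800.
p*_A / p*_B = 0.4211/0.6800 = 0.6192.

0.619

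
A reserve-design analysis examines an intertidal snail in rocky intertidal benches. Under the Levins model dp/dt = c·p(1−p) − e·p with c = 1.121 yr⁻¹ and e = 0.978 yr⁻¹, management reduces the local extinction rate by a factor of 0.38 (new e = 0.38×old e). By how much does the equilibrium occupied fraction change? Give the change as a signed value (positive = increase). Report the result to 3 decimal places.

Before: p* = 1 − 0.978/1.121 = 0.1276.
After the change, c = 1.121, e = 0.37164, so p* = 1 − 0.37164/1.121 = 0.6685.
Δp* = 0.6685 − 0.1276 = +0.5409.

0.541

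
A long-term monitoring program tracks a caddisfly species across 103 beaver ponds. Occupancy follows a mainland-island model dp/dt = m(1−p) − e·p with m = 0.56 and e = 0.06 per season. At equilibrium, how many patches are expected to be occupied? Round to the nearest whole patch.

p* = m/(m+e) = 0.56/0.6200 = 0.9032.
Expected occupied patches = N × p* = 103 × 0.9032 = 93.03 ≈ 93.

93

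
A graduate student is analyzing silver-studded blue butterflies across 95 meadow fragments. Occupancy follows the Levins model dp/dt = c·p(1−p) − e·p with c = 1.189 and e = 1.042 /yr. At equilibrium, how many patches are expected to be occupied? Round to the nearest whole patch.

12

p* = 1 − e/c = 1 − 1.042/1.189 = 0.1236.
Expected occupied patches = N × p* = 95 × 0.1236 = 11.75 ≈ 12.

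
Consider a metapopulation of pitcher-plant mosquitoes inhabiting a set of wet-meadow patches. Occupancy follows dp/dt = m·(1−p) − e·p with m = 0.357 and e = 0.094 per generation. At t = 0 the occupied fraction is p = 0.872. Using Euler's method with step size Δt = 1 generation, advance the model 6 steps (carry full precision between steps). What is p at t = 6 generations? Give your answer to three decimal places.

Update rule: p ← p + [m·(1−p) − e·p]·Δt with Δt = 1.
  1  |  dp/dt·Δt = -0.036272  |  p_1 = 0.835728
  2  |  dp/dt·Δt = -0.019913  |  p_2 = 0.815815
  3  |  dp/dt·Δt = -0.010932  |  p_3 = 0.804882
  4  |  dp/dt·Δt = -0.006002  |  p_4 = 0.798880
  5  |  dp/dt·Δt = -0.003295  |  p_5 = 0.795585
  6  |  dp/dt·Δt = -0.001809  |  p_6 = 0.793776

0.794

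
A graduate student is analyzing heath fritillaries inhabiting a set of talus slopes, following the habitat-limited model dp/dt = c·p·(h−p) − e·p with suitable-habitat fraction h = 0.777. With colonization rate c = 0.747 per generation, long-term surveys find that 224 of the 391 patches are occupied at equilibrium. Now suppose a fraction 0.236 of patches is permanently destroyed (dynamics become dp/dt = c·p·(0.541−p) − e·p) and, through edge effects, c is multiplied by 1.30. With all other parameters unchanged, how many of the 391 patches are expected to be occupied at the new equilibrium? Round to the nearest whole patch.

Observed p* = 224/391 = 0.57289.
Balance c(h−p*) = e gives e = 0.747×(0.777 − 0.57289) = 0.15247.
New p* = 0.541 − e/c = 0.541 − 0.15247/0.97110 = 0.38399.
Expected occupied = 391 × 0.38399 = 150.14 ≈ 150.

150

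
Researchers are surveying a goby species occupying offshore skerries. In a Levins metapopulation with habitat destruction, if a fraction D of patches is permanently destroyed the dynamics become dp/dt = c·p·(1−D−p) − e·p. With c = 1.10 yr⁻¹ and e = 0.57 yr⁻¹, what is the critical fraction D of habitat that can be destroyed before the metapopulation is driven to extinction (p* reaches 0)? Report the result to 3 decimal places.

The nontrivial equilibrium is p* = (1−D) − e/c; extinction occurs when this hits zero.
So D_crit = 1 − e/c = 1 − 0.57/1.10 = 1 − 0.5182 = 0.4818.
This equals the undisturbed p*, a classic result of Lande's extension.

0.482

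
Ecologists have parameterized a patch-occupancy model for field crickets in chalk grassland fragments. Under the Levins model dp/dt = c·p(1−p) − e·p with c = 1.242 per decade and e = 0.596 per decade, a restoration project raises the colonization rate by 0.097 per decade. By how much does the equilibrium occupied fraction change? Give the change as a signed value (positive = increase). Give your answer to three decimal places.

Before: p* = 1 − 0.596/1.242 = 0.5201.
After the change, c = 1.339, e = 0.596, so p* = 1 − 0.596/1.339 = 0.5549.
Δp* = 0.5549 − 0.5201 = +0.0348.

0.035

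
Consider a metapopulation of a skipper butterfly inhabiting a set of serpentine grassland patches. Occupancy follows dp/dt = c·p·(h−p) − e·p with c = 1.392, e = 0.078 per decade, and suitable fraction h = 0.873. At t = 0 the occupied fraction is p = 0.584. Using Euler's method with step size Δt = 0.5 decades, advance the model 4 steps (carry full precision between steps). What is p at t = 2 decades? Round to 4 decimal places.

Update rule: p ← p + [c·p·(h−p) − e·p]·Δt with Δt = 0.5.
step 1: Δp = +0.09469, p = 0.67869
step 2: Δp = +0.06532, p = 0.74401
step 3: Δp = +0.03778, p = 0.78179
step 4: Δp = +0.01914, p = 0.80093

0.8009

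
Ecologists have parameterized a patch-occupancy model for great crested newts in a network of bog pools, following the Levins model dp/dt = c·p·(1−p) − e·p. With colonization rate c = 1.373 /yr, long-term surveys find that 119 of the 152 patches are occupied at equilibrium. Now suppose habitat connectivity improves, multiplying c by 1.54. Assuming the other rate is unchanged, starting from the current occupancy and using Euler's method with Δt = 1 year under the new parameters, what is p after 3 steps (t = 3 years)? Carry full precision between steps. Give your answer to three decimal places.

0.892

Observed p* = 119/152 = 0.78289.
Balance c(1−p*) = e gives e = 1.373×(1 − 0.78289) = 0.29809.
Starting from p₀ = 0.78289; update p ← p + (dp/dt)·Δt with the new parameters.
step 1: Δp = +0.12602, p = 0.90891
step 2: Δp = -0.09588, p = 0.81303
step 3: Δp = +0.07906, p = 0.89209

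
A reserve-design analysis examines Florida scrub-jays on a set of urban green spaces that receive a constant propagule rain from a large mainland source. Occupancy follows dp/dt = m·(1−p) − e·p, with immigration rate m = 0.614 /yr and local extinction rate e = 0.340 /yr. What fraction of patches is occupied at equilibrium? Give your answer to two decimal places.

Setting dp/dt = 0: m − m·p* = e·p*, so m = (m+e)·p*.
p* = m/(m+e) = 0.614/(0.614+0.340) = 0.614/0.9540 = 0.6436.

0.64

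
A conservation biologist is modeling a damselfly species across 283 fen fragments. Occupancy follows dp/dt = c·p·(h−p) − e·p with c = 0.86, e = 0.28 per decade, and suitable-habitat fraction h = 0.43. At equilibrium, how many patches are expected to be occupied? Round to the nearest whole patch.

30

p* = h − e/c = 0.43 − 0.3256 = 0.1044.
Expected occupied patches = N × p* = 283 × 0.1044 = 29.55 ≈ 30.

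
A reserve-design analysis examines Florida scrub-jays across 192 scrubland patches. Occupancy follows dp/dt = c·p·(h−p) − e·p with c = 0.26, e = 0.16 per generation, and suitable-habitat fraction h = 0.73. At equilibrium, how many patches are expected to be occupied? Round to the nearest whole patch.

22

p* = h − e/c = 0.73 − 0.6154 = 0.1146.
Expected occupied patches = N × p* = 192 × 0.1146 = 22.01 ≈ 22.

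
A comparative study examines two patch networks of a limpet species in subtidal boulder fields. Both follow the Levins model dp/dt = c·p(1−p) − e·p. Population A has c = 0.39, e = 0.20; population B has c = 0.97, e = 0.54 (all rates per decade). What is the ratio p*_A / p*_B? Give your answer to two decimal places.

1.10

A: p*_A = 1 − 0.20/0.39 = 0.4872.
B: p*_B = 1 − 0.54/0.97 = 0.4433.
p*_A / p*_B = 0.4872/0.4433 = 1.0990.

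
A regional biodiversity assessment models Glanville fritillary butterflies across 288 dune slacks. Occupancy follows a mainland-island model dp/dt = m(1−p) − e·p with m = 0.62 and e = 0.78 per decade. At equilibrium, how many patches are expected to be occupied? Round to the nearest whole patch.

p* = m/(m+e) = 0.62/1.4000 = 0.4429.
Expected occupied patches = N × p* = 288 × 0.4429 = 127.54 ≈ 128.

128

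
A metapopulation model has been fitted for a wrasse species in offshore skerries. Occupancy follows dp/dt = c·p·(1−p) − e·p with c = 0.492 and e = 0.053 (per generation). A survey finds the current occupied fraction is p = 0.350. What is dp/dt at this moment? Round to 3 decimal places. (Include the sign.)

Colonization term: c·p·(1−p) = 0.492×0.350×0.6500 = 0.11193.
Extinction term: e·p = 0.01855.
dp/dt = 0.11193 − 0.01855 = 0.09338.

0.093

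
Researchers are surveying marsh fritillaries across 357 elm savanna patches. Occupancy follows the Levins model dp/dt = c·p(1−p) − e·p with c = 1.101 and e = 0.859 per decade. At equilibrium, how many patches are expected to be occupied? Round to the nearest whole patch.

p* = 1 − e/c = 1 − 0.859/1.101 = 0.2198.
Expected occupied patches = N × p* = 357 × 0.2198 = 78.47 ≈ 78.

78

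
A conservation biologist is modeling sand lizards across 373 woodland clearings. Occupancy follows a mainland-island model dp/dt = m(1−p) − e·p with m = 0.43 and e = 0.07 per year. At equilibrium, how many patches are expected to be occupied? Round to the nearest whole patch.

321

p* = m/(m+e) = 0.43/0.5000 = 0.8600.
Expected occupied patches = N × p* = 373 × 0.8600 = 320.78 ≈ 321.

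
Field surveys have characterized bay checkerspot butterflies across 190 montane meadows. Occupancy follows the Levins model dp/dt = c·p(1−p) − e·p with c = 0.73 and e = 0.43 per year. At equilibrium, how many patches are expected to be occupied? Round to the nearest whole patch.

78

p* = 1 − e/c = 1 − 0.43/0.73 = 0.4110.
Expected occupied patches = N × p* = 190 × 0.4110 = 78.08 ≈ 78.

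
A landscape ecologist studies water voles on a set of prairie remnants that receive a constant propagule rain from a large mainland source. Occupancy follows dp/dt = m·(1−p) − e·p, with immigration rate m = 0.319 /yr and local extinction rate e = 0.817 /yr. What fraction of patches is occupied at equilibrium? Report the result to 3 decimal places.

0.281

Setting dp/dt = 0: m − m·p* = e·p*, so m = (m+e)·p*.
p* = m/(m+e) = 0.319/(0.319+0.817) = 0.319/1.1360 = 0.2808.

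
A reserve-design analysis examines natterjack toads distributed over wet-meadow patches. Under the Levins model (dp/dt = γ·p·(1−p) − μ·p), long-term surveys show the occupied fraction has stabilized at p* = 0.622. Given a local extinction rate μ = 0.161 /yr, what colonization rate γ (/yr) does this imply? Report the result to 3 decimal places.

0.426

At equilibrium γ(1−p*) = μ, so γ = μ/(1−p*).
γ = 0.161/(1 − 0.622) = 0.161/0.3780 = 0.4259.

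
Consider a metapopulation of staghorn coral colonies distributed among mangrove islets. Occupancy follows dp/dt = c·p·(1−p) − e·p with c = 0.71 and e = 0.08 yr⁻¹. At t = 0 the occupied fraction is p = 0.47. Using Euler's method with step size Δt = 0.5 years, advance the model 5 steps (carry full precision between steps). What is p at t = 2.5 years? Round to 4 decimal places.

Update rule: p ← p + [c·p·(1−p) − e·p]·Δt with Δt = 0.5.
  1  |  dp/dt·Δt = +0.069630  |  p_1 = 0.539631
  2  |  dp/dt·Δt = +0.066607  |  p_2 = 0.606238
  3  |  dp/dt·Δt = +0.060494  |  p_3 = 0.666732
  4  |  dp/dt·Δt = +0.052212  |  p_4 = 0.718943
  5  |  dp/dt·Δt = +0.042975  |  p_5 = 0.761918

0.7619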